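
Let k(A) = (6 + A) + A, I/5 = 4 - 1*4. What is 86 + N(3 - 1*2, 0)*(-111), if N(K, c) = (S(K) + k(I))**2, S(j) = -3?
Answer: -913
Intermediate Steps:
I = 0 (I = 5*(4 - 1*4) = 5*(4 - 4) = 5*0 = 0)
k(A) = 6 + 2*A
N(K, c) = 9 (N(K, c) = (-3 + (6 + 2*0))**2 = (-3 + (6 + 0))**2 = (-3 + 6)**2 = 3**2 = 9)
86 + N(3 - 1*2, 0)*(-111) = 86 + 9*(-111) = 86 - 999 = -913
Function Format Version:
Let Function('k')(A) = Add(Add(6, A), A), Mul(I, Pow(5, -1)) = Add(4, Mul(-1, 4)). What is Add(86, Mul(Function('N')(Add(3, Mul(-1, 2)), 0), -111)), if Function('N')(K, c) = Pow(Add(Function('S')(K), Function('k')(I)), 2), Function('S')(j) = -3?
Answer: -913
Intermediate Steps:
I = 0 (I = Mul(5, Add(4, Mul(-1, 4))) = Mul(5, Add(4, -4)) = Mul(5, 0) = 0)
Function('k')(A) = Add(6, Mul(2, A))
Function('N')(K, c) = 9 (Function('N')(K, c) = Pow(Add(-3, Add(6, Mul(2, 0))), 2) = Pow(Add(-3, Add(6, 0)), 2) = Pow(Add(-3, 6), 2) = Pow(3, 2) = 9)
Add(86, Mul(Function('N')(Add(3, Mul(-1, 2)), 0), -111)) = Add(86, Mul(9, -111)) = Add(86, -999) = -913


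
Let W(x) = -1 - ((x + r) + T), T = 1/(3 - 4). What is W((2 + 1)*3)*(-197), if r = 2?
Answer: 2167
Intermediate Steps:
T = -1 (T = 1/(-1) = -1)
W(x) = -2 - x (W(x) = -1 - ((x + 2) - 1) = -1 - ((2 + x) - 1) = -1 - (1 + x) = -1 + (-1 - x) = -2 - x)
W((2 + 1)*3)*(-197) = (-2 - (2 + 1)*3)*(-197) = (-2 - 3*3)*(-197) = (-2 - 1*9)*(-197) = (-2 - 9)*(-197) = -11*(-197) = 2167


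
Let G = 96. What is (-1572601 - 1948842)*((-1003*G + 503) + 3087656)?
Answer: -10535703189853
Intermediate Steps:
(-1572601 - 1948842)*((-1003*G + 503) + 3087656) = (-1572601 - 1948842)*((-1003*96 + 503) + 3087656) = -3521443*((-96288 + 503) + 3087656) = -3521443*(-95785 + 3087656) = -3521443*2991871 = -10535703189853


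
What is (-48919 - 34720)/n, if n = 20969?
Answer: -83639/20969 ≈ -3.9887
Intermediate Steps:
(-48919 - 34720)/n = (-48919 - 34720)/20969 = -83639*1/20969 = -83639/20969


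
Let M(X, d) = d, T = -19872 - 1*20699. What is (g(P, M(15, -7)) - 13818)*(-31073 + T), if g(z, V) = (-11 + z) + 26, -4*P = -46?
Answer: 988078226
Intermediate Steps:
P = 23/2 (P = -¼*(-46) = 23/2 ≈ 11.500)
T = -40571 (T = -19872 - 20699 = -40571)
g(z, V) = 15 + z
(g(P, M(15, -7)) - 13818)*(-31073 + T) = ((15 + 23/2) - 13818)*(-31073 - 40571) = (53/2 - 13818)*(-71644) = -27583/2*(-71644) = 988078226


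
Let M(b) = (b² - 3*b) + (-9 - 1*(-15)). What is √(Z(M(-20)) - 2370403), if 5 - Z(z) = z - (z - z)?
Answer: 4*I*√148179 ≈ 1539.8*I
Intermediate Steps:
M(b) = 6 + b² - 3*b (M(b) = (b² - 3*b) + (-9 + 15) = (b² - 3*b) + 6 = 6 + b² - 3*b)
Z(z) = 5 - z (Z(z) = 5 - (z - (z - z)) = 5 - (z - 1*0) = 5 - (z + 0) = 5 - z)
√(Z(M(-20)) - 2370403) = √((5 - (6 + (-20)² - 3*(-20))) - 2370403) = √((5 - (6 + 400 + 60)) - 2370403) = √((5 - 1*466) - 2370403) = √((5 - 466) - 2370403) = √(-461 - 2370403) = √(-2370864) = 4*I*√148179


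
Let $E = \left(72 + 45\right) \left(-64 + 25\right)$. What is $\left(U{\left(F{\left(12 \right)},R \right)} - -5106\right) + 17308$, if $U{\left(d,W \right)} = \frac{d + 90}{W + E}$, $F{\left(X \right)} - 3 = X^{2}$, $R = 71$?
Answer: $\frac{100683451}{4492} \approx 22414.0$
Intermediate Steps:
$E = -4563$ ($E = 117 \left(-39\right) = -4563$)
$F{\left(X \right)} = 3 + X^{2}$
$U{\left(d,W \right)} = \frac{90 + d}{-4563 + W}$ ($U{\left(d,W \right)} = \frac{d + 90}{W - 4563} = \frac{90 + d}{-4563 + W}$)
$\left(U{\left(F{\left(12 \right)},R \right)} - -5106\right) + 17308 = \left(\frac{90 + \left(3 + 12^{2}\right)}{-4563 + 71} - -5106\right) + 17308 = \left(\frac{90 + \left(3 + 144\right)}{-4492} + 5106\right) + 17308 = \left(- \frac{90 + 147}{4492} + 5106\right) + 17308 = \left(\left(- \frac{1}{4492}\right) 237 + 5106\right) + 17308 = \left(- \frac{237}{4492} + 5106\right) + 17308 = \frac{22935915}{4492} + 17308 = \frac{100683451}{4492}$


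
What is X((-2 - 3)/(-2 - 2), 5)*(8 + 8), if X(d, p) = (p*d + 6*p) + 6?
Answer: 676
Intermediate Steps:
X(d, p) = 6 + 6*p + d*p (X(d, p) = (d*p + 6*p) + 6 = (6*p + d*p) + 6 = 6 + 6*p + d*p)
X((-2 - 3)/(-2 - 2), 5)*(8 + 8) = (6 + 6*5 + ((-2 - 3)/(-2 - 2))*5)*(8 + 8) = (6 + 30 - 5/(-4)*5)*16 = (6 + 30 - 5*(-¼)*5)*16 = (6 + 30 + (5/4)*5)*16 = (6 + 30 + 25/4)*16 = (169/4)*16 = 676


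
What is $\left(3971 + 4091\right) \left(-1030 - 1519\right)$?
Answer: $-20550038$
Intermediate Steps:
$\left(3971 + 4091\right) \left(-1030 - 1519\right) = 8062 \left(-2549\right) = -20550038$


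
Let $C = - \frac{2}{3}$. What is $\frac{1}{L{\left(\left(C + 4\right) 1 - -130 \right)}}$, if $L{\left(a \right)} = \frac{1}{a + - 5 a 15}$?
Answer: $- \frac{29600}{3} \approx -9866.7$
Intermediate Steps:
$C = - \frac{2}{3}$ ($C = \left(-2\right) \frac{1}{3} = - \frac{2}{3} \approx -0.66667$)
$L{\left(a \right)} = - \frac{1}{74 a}$ ($L{\left(a \right)} = \frac{1}{a - 75 a} = \frac{1}{\left(-74\right) a} = - \frac{1}{74 a}$)
$\frac{1}{L{\left(\left(C + 4\right) 1 - -130 \right)}} = \frac{1}{\left(- \frac{1}{74}\right) \frac{1}{\left(- \frac{2}{3} + 4\right) 1 - -130}} = \frac{1}{\left(- \frac{1}{74}\right) \frac{1}{\frac{10}{3} \cdot 1 + 130}} = \frac{1}{\left(- \frac{1}{74}\right) \frac{1}{\frac{10}{3} + 130}} = \frac{1}{\left(- \frac{1}{74}\right) \frac{1}{\frac{400}{3}}} = \frac{1}{\left(- \frac{1}{74}\right) \frac{3}{400}} = \frac{1}{- \frac{3}{29600}} = - \frac{29600}{3}$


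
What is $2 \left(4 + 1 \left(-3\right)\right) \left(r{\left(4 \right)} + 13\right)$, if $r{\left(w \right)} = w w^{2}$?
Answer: $154$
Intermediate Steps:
$r{\left(w \right)} = w^{3}$
$2 \left(4 + 1 \left(-3\right)\right) \left(r{\left(4 \right)} + 13\right) = 2 \left(4 + 1 \left(-3\right)\right) \left(4^{3} + 13\right) = 2 \left(4 - 3\right) \left(64 + 13\right) = 2 \cdot 1 \cdot 77 = 2 \cdot 77 = 154$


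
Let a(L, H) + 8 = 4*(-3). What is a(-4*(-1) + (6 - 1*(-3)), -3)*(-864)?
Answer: 17280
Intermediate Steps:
a(L, H) = -20 (a(L, H) = -8 + 4*(-3) = -8 - 12 = -20)
a(-4*(-1) + (6 - 1*(-3)), -3)*(-864) = -20*(-864) = 17280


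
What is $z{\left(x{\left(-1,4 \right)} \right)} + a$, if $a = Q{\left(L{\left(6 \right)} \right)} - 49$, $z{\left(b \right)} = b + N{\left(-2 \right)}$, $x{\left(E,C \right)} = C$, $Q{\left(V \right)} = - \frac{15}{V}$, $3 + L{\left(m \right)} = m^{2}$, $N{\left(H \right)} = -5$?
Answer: $- \frac{555}{11} \approx -50.455$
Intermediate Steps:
$L{\left(m \right)} = -3 + m^{2}$
$z{\left(b \right)} = -5 + b$ ($z{\left(b \right)} = b - 5 = -5 + b$)
$a = - \frac{544}{11}$ ($a = - \frac{15}{-3 + 6^{2}} - 49 = - \frac{15}{-3 + 36} - 49 = - \frac{15}{33} - 49 = \left(-15\right) \frac{1}{33} - 49 = - \frac{5}{11} - 49 = - \frac{544}{11} \approx -49.455$)
$z{\left(x{\left(-1,4 \right)} \right)} + a = \left(-5 + 4\right) - \frac{544}{11} = -1 - \frac{544}{11} = - \frac{555}{11}$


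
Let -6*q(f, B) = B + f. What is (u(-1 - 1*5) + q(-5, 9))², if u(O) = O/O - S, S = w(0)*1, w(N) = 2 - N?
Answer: 25/9 ≈ 2.7778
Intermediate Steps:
q(f, B) = -B/6 - f/6 (q(f, B) = -(B + f)/6 = -B/6 - f/6)
S = 2 (S = (2 - 1*0)*1 = (2 + 0)*1 = 2*1 = 2)
u(O) = -1 (u(O) = O/O - 1*2 = 1 - 2 = -1)
(u(-1 - 1*5) + q(-5, 9))² = (-1 + (-⅙*9 - ⅙*(-5)))² = (-1 + (-3/2 + ⅚))² = (-1 - ⅔)² = (-5/3)² = 25/9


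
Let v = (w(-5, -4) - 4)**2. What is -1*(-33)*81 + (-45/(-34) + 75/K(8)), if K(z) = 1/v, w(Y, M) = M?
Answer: 254127/34 ≈ 7474.3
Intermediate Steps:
v = 64 (v = (-4 - 4)**2 = (-8)**2 = 64)
K(z) = 1/64
-1*(-33)*81 + (-45/(-34) + 75/K(8)) = -1*(-33)*81 + (-45/(-34) + 75/(1/64)) = 33*81 + (-45*(-1/34) + 75*64) = 2673 + (45/34 + 4800) = 2673 + 163245/34 = 254127/34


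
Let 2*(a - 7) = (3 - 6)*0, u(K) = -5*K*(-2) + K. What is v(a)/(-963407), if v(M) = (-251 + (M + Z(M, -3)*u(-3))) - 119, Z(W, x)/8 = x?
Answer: -429/963407 ≈ -0.00044529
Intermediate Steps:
Z(W, x) = 8*x
u(K) = 11*K (u(K) = 10*K + K = 11*K)
a = 7 (a = 7 + ((3 - 6)*0)/2 = 7 + (-3*0)/2 = 7 + (½)*0 = 7 + 0 = 7)
v(M) = 422 + M (v(M) = (-251 + (M + (8*(-3))*(11*(-3)))) - 119 = (-251 + (M - 24*(-33))) - 119 = (-251 + (M + 792)) - 119 = (-251 + (792 + M)) - 119 = (541 + M) - 119 = 422 + M)
v(a)/(-963407) = (422 + 7)/(-963407) = 429*(-1/963407) = -429/963407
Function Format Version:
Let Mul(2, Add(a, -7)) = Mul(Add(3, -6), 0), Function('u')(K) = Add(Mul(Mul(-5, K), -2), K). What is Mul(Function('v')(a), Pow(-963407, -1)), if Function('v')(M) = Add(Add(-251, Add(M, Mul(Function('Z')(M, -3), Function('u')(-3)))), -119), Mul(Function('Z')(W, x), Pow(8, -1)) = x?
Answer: Rational(-429, 963407) ≈ -0.00044529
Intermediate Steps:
Function('Z')(W, x) = Mul(8, x)
Function('u')(K) = Mul(11, K) (Function('u')(K) = Add(Mul(10, K), K) = Mul(11, K))
a = 7 (a = Add(7, Mul(Rational(1, 2), Mul(Add(3, -6), 0))) = Add(7, Mul(Rational(1, 2), Mul(-3, 0))) = Add(7, Mul(Rational(1, 2), 0)) = Add(7, 0) = 7)
Function('v')(M) = Add(422, M) (Function('v')(M) = Add(Add(-251, Add(M, Mul(Mul(8, -3), Mul(11, -3)))), -119) = Add(Add(-251, Add(M, Mul(-24, -33))), -119) = Add(Add(-251, Add(M, 792)), -119) = Add(Add(-251, Add(792, M)), -119) = Add(Add(541, M), -119) = Add(422, M))
Mul(Function('v')(a), Pow(-963407, -1)) = Mul(Add(422, 7), Pow(-963407, -1)) = Mul(429, Rational(-1, 963407)) = Rational(-429, 963407)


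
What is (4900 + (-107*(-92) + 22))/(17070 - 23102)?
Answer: -7383/3016 ≈ -2.4479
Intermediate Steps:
(4900 + (-107*(-92) + 22))/(17070 - 23102) = (4900 + (9844 + 22))/(-6032) = (4900 + 9866)*(-1/6032) = 14766*(-1/6032) = -7383/3016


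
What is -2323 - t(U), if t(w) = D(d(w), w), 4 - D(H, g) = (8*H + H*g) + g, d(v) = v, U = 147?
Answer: 20605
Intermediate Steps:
D(H, g) = 4 - g - 8*H - H*g (D(H, g) = 4 - ((8*H + H*g) + g) = 4 - (g + 8*H + H*g) = 4 + (-g - 8*H - H*g) = 4 - g - 8*H - H*g)
t(w) = 4 - w**2 - 9*w (t(w) = 4 - w - 8*w - w*w = 4 - w - 8*w - w**2 = 4 - w**2 - 9*w)
-2323 - t(U) = -2323 - (4 - 1*147**2 - 9*147) = -2323 - (4 - 1*21609 - 1323) = -2323 - (4 - 21609 - 1323) = -2323 - 1*(-22928) = -2323 + 22928 = 20605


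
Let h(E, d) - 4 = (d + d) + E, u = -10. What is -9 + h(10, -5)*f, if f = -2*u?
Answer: 71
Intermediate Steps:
h(E, d) = 4 + E + 2*d (h(E, d) = 4 + ((d + d) + E) = 4 + (2*d + E) = 4 + (E + 2*d) = 4 + E + 2*d)
f = 20 (f = -2*(-10) = 20)
-9 + h(10, -5)*f = -9 + (4 + 10 + 2*(-5))*20 = -9 + (4 + 10 - 10)*20 = -9 + 4*20 = -9 + 80 = 71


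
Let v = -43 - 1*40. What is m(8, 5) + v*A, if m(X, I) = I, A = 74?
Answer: -6137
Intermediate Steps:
v = -83 (v = -43 - 40 = -83)
m(8, 5) + v*A = 5 - 83*74 = 5 - 6142 = -6137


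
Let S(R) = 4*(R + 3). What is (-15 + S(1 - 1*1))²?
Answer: 9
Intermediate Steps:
S(R) = 12 + 4*R (S(R) = 4*(3 + R) = 12 + 4*R)
(-15 + S(1 - 1*1))² = (-15 + (12 + 4*(1 - 1*1)))² = (-15 + (12 + 4*(1 - 1)))² = (-15 + (12 + 4*0))² = (-15 + (12 + 0))² = (-15 + 12)² = (-3)² = 9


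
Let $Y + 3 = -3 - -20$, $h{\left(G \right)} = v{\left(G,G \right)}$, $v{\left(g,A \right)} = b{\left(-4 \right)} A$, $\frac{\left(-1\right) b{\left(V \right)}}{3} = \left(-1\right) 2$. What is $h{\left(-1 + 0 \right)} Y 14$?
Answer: $-1176$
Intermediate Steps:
$b{\left(V \right)} = 6$ ($b{\left(V \right)} = - 3 \left(\left(-1\right) 2\right) = \left(-3\right) \left(-2\right) = 6$)
$v{\left(g,A \right)} = 6 A$
$h{\left(G \right)} = 6 G$
$Y = 14$ ($Y = -3 - -17 = -3 + \left(-3 + 20\right) = -3 + 17 = 14$)
$h{\left(-1 + 0 \right)} Y 14 = 6 \left(-1 + 0\right) 14 \cdot 14 = 6 \left(-1\right) 14 \cdot 14 = \left(-6\right) 14 \cdot 14 = \left(-84\right) 14 = -1176$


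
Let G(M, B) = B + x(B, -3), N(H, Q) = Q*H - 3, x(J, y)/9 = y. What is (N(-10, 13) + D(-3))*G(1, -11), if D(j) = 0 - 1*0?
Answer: 5054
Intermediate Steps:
x(J, y) = 9*y
D(j) = 0 (D(j) = 0 + 0 = 0)
N(H, Q) = -3 + H*Q (N(H, Q) = H*Q - 3 = -3 + H*Q)
G(M, B) = -27 + B (G(M, B) = B + 9*(-3) = B - 27 = -27 + B)
(N(-10, 13) + D(-3))*G(1, -11) = ((-3 - 10*13) + 0)*(-27 - 11) = ((-3 - 130) + 0)*(-38) = (-133 + 0)*(-38) = -133*(-38) = 5054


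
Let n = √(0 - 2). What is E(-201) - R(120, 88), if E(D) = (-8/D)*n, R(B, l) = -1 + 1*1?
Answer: 8*I*√2/201 ≈ 0.056287*I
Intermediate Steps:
R(B, l) = 0 (R(B, l) = -1 + 1 = 0)
n = I*√2 (n = √(-2) = I*√2 ≈ 1.4142*I)
E(D) = -8*I*√2/D (E(D) = (-8/D)*(I*√2) = -8*I*√2/D)
E(-201) - R(120, 88) = -8*I*√2/(-201) - 1*0 = -8*I*√2*(-1/201) + 0 = 8*I*√2/201 + 0 = 8*I*√2/201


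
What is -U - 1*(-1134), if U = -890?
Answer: 2024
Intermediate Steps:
-U - 1*(-1134) = -1*(-890) - 1*(-1134) = 890 + 1134 = 2024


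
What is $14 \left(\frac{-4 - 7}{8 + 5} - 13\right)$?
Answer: $- \frac{2520}{13} \approx -193.85$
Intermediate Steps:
$14 \left(\frac{-4 - 7}{8 + 5} - 13\right) = 14 \left(- \frac{11}{13} - 13\right) = 14 \left(- \frac{180}{13}\right) = - \frac{2520}{13}$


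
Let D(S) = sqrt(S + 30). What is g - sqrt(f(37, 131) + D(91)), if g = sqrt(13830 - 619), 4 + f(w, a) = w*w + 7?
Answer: sqrt(13211) - sqrt(1383) ≈ 77.750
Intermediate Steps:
D(S) = sqrt(30 + S)
f(w, a) = 3 + w**2 (f(w, a) = -4 + (w*w + 7) = -4 + (w**2 + 7) = -4 + (7 + w**2) = 3 + w**2)
g = sqrt(13211) ≈ 114.94
g - sqrt(f(37, 131) + D(91)) = sqrt(13211) - sqrt((3 + 37**2) + sqrt(30 + 91)) = sqrt(13211) - sqrt((3 + 1369) + sqrt(121)) = sqrt(13211) - sqrt(1372 + 11) = sqrt(13211) - sqrt(1383)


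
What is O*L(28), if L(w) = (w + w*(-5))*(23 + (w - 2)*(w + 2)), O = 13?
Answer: -1169168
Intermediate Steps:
L(w) = -4*w*(23 + (-2 + w)*(2 + w)) (L(w) = (w - 5*w)*(23 + (-2 + w)*(2 + w)) = (-4*w)*(23 + (-2 + w)*(2 + w)) = -4*w*(23 + (-2 + w)*(2 + w)))
O*L(28) = 13*(-4*28*(19 + 28²)) = 13*(-4*28*(19 + 784)) = 13*(-4*28*803) = 13*(-89936) = -1169168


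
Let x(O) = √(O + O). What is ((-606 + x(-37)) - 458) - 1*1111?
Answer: -2175 + I*√74 ≈ -2175.0 + 8.6023*I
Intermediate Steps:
x(O) = √2*√O (x(O) = √(2*O) = √2*√O)
((-606 + x(-37)) - 458) - 1*1111 = ((-606 + √2*√(-37)) - 458) - 1*1111 = ((-606 + √2*(I*√37)) - 458) - 1111 = ((-606 + I*√74) - 458) - 1111 = (-1064 + I*√74) - 1111 = -2175 + I*√74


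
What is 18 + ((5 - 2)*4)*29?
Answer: 366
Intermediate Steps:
18 + ((5 - 2)*4)*29 = 18 + (3*4)*29 = 18 + 12*29 = 18 + 348 = 366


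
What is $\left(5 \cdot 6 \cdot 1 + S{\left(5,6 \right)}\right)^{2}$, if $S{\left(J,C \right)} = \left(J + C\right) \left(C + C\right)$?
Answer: $26244$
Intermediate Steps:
$S{\left(J,C \right)} = 2 C \left(C + J\right)$ ($S{\left(J,C \right)} = \left(C + J\right) 2 C = 2 C \left(C + J\right)$)
$\left(5 \cdot 6 \cdot 1 + S{\left(5,6 \right)}\right)^{2} = \left(5 \cdot 6 \cdot 1 + 2 \cdot 6 \left(6 + 5\right)\right)^{2} = \left(30 \cdot 1 + 2 \cdot 6 \cdot 11\right)^{2} = \left(30 + 132\right)^{2} = 162^{2} = 26244$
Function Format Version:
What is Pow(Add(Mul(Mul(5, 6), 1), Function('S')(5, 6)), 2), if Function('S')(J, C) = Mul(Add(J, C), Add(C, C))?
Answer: 26244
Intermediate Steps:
Function('S')(J, C) = Mul(2, C, Add(C, J)) (Function('S')(J, C) = Mul(Add(C, J), Mul(2, C)) = Mul(2, C, Add(C, J)))
Pow(Add(Mul(Mul(5, 6), 1), Function('S')(5, 6)), 2) = Pow(Add(Mul(Mul(5, 6), 1), Mul(2, 6, Add(6, 5))), 2) = Pow(Add(Mul(30, 1), Mul(2, 6, 11)), 2) = Pow(Add(30, 132), 2) = Pow(162, 2) = 26244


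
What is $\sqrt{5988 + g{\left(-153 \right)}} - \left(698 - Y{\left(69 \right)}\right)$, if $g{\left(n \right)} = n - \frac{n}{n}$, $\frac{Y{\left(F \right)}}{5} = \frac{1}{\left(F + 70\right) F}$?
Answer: $- \frac{6694513}{9591} + \sqrt{5834} \approx -621.62$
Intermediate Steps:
$Y{\left(F \right)} = \frac{5}{F \left(70 + F\right)}$ ($Y{\left(F \right)} = 5 \frac{1}{\left(F + 70\right) F} = 5 \frac{1}{\left(70 + F\right) F} = 5 \frac{1}{F \left(70 + F\right)} = \frac{5}{F \left(70 + F\right)}$)
$g{\left(n \right)} = -1 + n$ ($g{\left(n \right)} = n - 1 = -1 + n$)
$\sqrt{5988 + g{\left(-153 \right)}} - \left(698 - Y{\left(69 \right)}\right) = \sqrt{5988 - 154} - \left(698 - \frac{5}{69 \left(70 + 69\right)}\right) = \sqrt{5988 - 154} - \left(698 - 5 \cdot \frac{1}{69} \cdot \frac{1}{139}\right) = \sqrt{5834} - \left(698 - 5 \cdot \frac{1}{69} \cdot \frac{1}{139}\right) = \sqrt{5834} - \left(698 - \frac{5}{9591}\right) = \sqrt{5834} - \frac{6694513}{9591} = - \frac{6694513}{9591} + \sqrt{5834}$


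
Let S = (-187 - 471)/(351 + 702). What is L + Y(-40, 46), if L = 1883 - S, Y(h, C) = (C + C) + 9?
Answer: 2089810/1053 ≈ 1984.6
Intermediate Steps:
Y(h, C) = 9 + 2*C (Y(h, C) = 2*C + 9 = 9 + 2*C)
S = -658/1053 ≈ -0.62488
L = 1983457/1053 (L = 1883 - 1*(-658/1053) = 1883 + 658/1053 = 1983457/1053 ≈ 1883.6)
L + Y(-40, 46) = 1983457/1053 + (9 + 2*46) = 1983457/1053 + (9 + 92) = 1983457/1053 + 101 = 2089810/1053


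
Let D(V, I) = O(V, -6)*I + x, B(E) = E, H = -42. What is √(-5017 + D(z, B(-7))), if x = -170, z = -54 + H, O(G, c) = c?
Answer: 7*I*√105 ≈ 71.729*I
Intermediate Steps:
z = -96 (z = -54 - 42 = -96)
D(V, I) = -170 - 6*I (D(V, I) = -6*I - 170 = -170 - 6*I)
√(-5017 + D(z, B(-7))) = √(-5017 + (-170 - 6*(-7))) = √(-5017 + (-170 + 42)) = √(-5017 - 128) = √(-5145) = 7*I*√105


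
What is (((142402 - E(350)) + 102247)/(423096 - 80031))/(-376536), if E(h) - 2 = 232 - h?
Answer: -48953/25835264568 ≈ -1.8948e-6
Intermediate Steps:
E(h) = 234 - h (E(h) = 2 + (232 - h) = 234 - h)
(((142402 - E(350)) + 102247)/(423096 - 80031))/(-376536) = (((142402 - (234 - 1*350)) + 102247)/(423096 - 80031))/(-376536) = (((142402 - (234 - 350)) + 102247)/343065)*(-1/376536) = (((142402 - 1*(-116)) + 102247)*(1/343065))*(-1/376536) = (((142402 + 116) + 102247)*(1/343065))*(-1/376536) = ((142518 + 102247)*(1/343065))*(-1/376536) = (244765*(1/343065))*(-1/376536) = (48953/68613)*(-1/376536) = -48953/25835264568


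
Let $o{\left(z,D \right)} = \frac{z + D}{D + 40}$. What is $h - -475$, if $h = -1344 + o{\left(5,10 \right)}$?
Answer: $- \frac{8687}{10} \approx -868.7$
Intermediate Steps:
$o{\left(z,D \right)} = \frac{D + z}{40 + D}$
$h = - \frac{13437}{10}$ ($h = -1344 + \frac{10 + 5}{40 + 10} = -1344 + \frac{1}{50} \cdot 15 = -1344 + \frac{3}{10} = - \frac{13437}{10} \approx -1343.7$)
$h - -475 = - \frac{13437}{10} - -475 = - \frac{13437}{10} + 475 = - \frac{8687}{10}$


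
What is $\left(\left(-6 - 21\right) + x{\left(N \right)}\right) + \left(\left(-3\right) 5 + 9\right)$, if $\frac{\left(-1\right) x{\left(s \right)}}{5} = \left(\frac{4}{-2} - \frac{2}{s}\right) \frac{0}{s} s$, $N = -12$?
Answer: $-33$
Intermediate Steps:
$x{\left(s \right)} = 0$ ($x{\left(s \right)} = - 5 \left(\frac{4}{-2} - \frac{2}{s}\right) \frac{0}{s} s = - 5 \left(4 \left(- \frac{1}{2}\right) - \frac{2}{s}\right) 0 s = - 5 \left(-2 - \frac{2}{s}\right) 0 s = - 5 \cdot 0 s = \left(-5\right) 0 = 0$)
$\left(\left(-6 - 21\right) + x{\left(N \right)}\right) + \left(\left(-3\right) 5 + 9\right) = \left(\left(-6 - 21\right) + 0\right) + \left(\left(-3\right) 5 + 9\right) = \left(\left(-6 - 21\right) + 0\right) + \left(-15 + 9\right) = \left(-27 + 0\right) - 6 = -27 - 6 = -33$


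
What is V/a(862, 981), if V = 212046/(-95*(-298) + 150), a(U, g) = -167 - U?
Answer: -35341/4880890 ≈ -0.0072407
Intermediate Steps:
V = 106023/14230 (V = 212046/(28310 + 150) = 212046/28460 = 212046*(1/28460) = 106023/14230 ≈ 7.4507)
V/a(862, 981) = 106023/(14230*(-167 - 1*862)) = 106023/(14230*(-167 - 862)) = (106023/14230)/(-1029) = (106023/14230)*(-1/1029) = -35341/4880890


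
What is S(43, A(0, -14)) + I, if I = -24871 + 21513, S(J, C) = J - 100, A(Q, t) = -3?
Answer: -3415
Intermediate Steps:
S(J, C) = -100 + J
I = -3358
S(43, A(0, -14)) + I = (-100 + 43) - 3358 = -57 - 3358 = -3415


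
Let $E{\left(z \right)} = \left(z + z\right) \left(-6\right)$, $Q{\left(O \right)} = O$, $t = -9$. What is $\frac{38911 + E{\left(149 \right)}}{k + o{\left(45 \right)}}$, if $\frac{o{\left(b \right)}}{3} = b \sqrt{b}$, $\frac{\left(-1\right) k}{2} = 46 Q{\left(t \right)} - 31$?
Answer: $- \frac{6607894}{5605} + \frac{3006963 \sqrt{5}}{5605} \approx 20.674$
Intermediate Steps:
$k = 890$ ($k = - 2 \left(46 \left(-9\right) - 31\right) = - 2 \left(-414 - 31\right) = \left(-2\right) \left(-445\right) = 890$)
$E{\left(z \right)} = - 12 z$ ($E{\left(z \right)} = 2 z \left(-6\right) = - 12 z$)
$o{\left(b \right)} = 3 b^{\frac{3}{2}}$ ($o{\left(b \right)} = 3 b \sqrt{b} = 3 b^{\frac{3}{2}}$)
$\frac{38911 + E{\left(149 \right)}}{k + o{\left(45 \right)}} = \frac{38911 - 1788}{890 + 3 \cdot 45^{\frac{3}{2}}} = \frac{38911 - 1788}{890 + 3 \cdot 135 \sqrt{5}} = \frac{37123}{890 + 405 \sqrt{5}}$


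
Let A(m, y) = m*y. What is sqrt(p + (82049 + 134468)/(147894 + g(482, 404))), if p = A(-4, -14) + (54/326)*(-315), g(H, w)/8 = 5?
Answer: sqrt(3073356948436026)/24113242 ≈ 2.2991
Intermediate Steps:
g(H, w) = 40 (g(H, w) = 8*5 = 40)
p = 623/163 (p = -4*(-14) + (54/326)*(-315) = 56 + (54*(1/326))*(-315) = 56 + (27/163)*(-315) = 56 - 8505/163 = 623/163 ≈ 3.8221)
sqrt(p + (82049 + 134468)/(147894 + g(482, 404))) = sqrt(623/163 + (82049 + 134468)/(147894 + 40)) = sqrt(623/163 + 216517/147934) = sqrt(127455153/24113242) = sqrt(3073356948436026)/24113242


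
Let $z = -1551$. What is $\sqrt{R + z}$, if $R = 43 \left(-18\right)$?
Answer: $5 i \sqrt{93} \approx 48.218 i$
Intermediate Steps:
$R = -774$
$\sqrt{R + z} = \sqrt{-774 - 1551} = \sqrt{-2325} = 5 i \sqrt{93}$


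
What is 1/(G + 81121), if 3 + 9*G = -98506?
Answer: 9/631580 ≈ 1.4250e-5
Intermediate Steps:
G = -98509/9 (G = -⅓ + (⅑)*(-98506) = -⅓ - 98506/9 = -98509/9 ≈ -10945.)
1/(G + 81121) = 1/(-98509/9 + 81121) = 1/(631580/9) = 9/631580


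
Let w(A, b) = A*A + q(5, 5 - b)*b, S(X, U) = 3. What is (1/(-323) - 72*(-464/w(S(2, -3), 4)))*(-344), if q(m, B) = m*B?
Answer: -128000680/323 ≈ -3.9629e+5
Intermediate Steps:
q(m, B) = B*m
w(A, b) = A² + b*(25 - 5*b) (w(A, b) = A*A + ((5 - b)*5)*b = A² + (25 - 5*b)*b = A² + b*(25 - 5*b))
(1/(-323) - 72*(-464/w(S(2, -3), 4)))*(-344) = (1/(-323) - 72*(-464/(3² - 5*4*(-5 + 4))))*(-344) = (-1/323 - 72*(-464/(9 - 5*4*(-1))))*(-344) = (-1/323 - 72*(-464/(9 + 20)))*(-344) = (-1/323 - 72/(29*(-1/464)))*(-344) = (-1/323 - 72/(-1/16))*(-344) = (-1/323 - 72*(-16))*(-344) = (-1/323 + 1152)*(-344) = (372095/323)*(-344) = -128000680/323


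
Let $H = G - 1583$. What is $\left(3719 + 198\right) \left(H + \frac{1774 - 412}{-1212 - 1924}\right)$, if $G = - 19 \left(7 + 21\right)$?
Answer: $- \frac{12992692917}{1568} \approx -8.2862 \cdot 10^{6}$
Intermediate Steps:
$G = -532$ ($G = \left(-19\right) 28 = -532$)
$H = -2115$ ($H = -532 - 1583 = -2115$)
$\left(3719 + 198\right) \left(H + \frac{1774 - 412}{-1212 - 1924}\right) = \left(3719 + 198\right) \left(-2115 + \frac{1774 - 412}{-1212 - 1924}\right) = 3917 \left(-2115 + \frac{1362}{-3136}\right) = 3917 \left(-2115 + 1362 \left(- \frac{1}{3136}\right)\right) = 3917 \left(-2115 - \frac{681}{1568}\right) = 3917 \left(- \frac{3317001}{1568}\right) = - \frac{12992692917}{1568}$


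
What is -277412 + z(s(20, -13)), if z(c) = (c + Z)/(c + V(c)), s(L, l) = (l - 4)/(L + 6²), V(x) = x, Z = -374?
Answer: -553591/2 ≈ -2.7680e+5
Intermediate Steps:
s(L, l) = (-4 + l)/(36 + L) (s(L, l) = (-4 + l)/(L + 36) = (-4 + l)/(36 + L))
z(c) = (-374 + c)/(2*c) (z(c) = (c - 374)/(c + c) = (-374 + c)/((2*c)) = (-374 + c)*(1/(2*c)) = (-374 + c)/(2*c))
-277412 + z(s(20, -13)) = -277412 + (-374 + (-4 - 13)/(36 + 20))/(2*(((-4 - 13)/(36 + 20)))) = -277412 + (-374 - 17/56)/(2*((-17/56))) = -277412 + (-374 + (1/56)*(-17))/(2*(((1/56)*(-17)))) = -277412 + (-374 - 17/56)/(2*(-17/56)) = -277412 + (½)*(-56/17)*(-20961/56) = -277412 + 1233/2 = -553591/2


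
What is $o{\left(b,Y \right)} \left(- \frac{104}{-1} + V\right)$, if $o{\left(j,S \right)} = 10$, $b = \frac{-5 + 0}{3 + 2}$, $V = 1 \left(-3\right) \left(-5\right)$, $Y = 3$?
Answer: $1190$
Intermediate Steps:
$V = 15$ ($V = \left(-3\right) \left(-5\right) = 15$)
$b = -1$ ($b = - \frac{5}{5} = \left(-5\right) \frac{1}{5} = -1$)
$o{\left(b,Y \right)} \left(- \frac{104}{-1} + V\right) = 10 \left(- \frac{104}{-1} + 15\right) = 10 \left(\left(-104\right) \left(-1\right) + 15\right) = 10 \left(104 + 15\right) = 10 \cdot 119 = 1190$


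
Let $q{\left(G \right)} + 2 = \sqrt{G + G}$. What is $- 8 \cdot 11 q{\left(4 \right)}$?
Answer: $176 - 176 \sqrt{2} \approx -72.902$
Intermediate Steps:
$q{\left(G \right)} = -2 + \sqrt{2} \sqrt{G}$ ($q{\left(G \right)} = -2 + \sqrt{G + G} = -2 + \sqrt{2 G} = -2 + \sqrt{2} \sqrt{G}$)
$- 8 \cdot 11 q{\left(4 \right)} = - 8 \cdot 11 \left(-2 + \sqrt{2} \sqrt{4}\right) = - 88 \left(-2 + \sqrt{2} \cdot 2\right) = - 88 \left(-2 + 2 \sqrt{2}\right) = - (-176 + 176 \sqrt{2}) = 176 - 176 \sqrt{2}$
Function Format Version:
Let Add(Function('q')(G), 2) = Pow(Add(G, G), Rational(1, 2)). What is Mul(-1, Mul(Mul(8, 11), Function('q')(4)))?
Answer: Add(176, Mul(-176, Pow(2, Rational(1, 2)))) ≈ -72.902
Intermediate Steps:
Function('q')(G) = Add(-2, Mul(Pow(2, Rational(1, 2)), Pow(G, Rational(1, 2)))) (Function('q')(G) = Add(-2, Pow(Add(G, G), Rational(1, 2))) = Add(-2, Pow(Mul(2, G), Rational(1, 2))) = Add(-2, Mul(Pow(2, Rational(1, 2)), Pow(G, Rational(1, 2)))))
Mul(-1, Mul(Mul(8, 11), Function('q')(4))) = Mul(-1, Mul(Mul(8, 11), Add(-2, Mul(Pow(2, Rational(1, 2)), Pow(4, Rational(1, 2)))))) = Mul(-1, Mul(88, Add(-2, Mul(Pow(2, Rational(1, 2)), 2)))) = Mul(-1, Mul(88, Add(-2, Mul(2, Pow(2, Rational(1, 2)))))) = Mul(-1, Add(-176, Mul(176, Pow(2, Rational(1, 2))))) = Add(176, Mul(-176, Pow(2, Rational(1, 2))))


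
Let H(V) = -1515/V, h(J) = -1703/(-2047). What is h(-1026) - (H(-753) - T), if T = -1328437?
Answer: -682547551571/513797 ≈ -1.3284e+6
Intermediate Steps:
h(J) = 1703/2047 (h(J) = -1703*(-1/2047) = 1703/2047)
h(-1026) - (H(-753) - T) = 1703/2047 - (-1515/(-753) - 1*(-1328437)) = 1703/2047 - (-1515*(-1/753) + 1328437) = 1703/2047 - (505/251 + 1328437) = 1703/2047 - 1*333438192/251 = 1703/2047 - 333438192/251 = -682547551571/513797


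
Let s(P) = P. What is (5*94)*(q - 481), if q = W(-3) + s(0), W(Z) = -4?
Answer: -227950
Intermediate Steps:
q = -4 (q = -4 + 0 = -4)
(5*94)*(q - 481) = (5*94)*(-4 - 481) = 470*(-485) = -227950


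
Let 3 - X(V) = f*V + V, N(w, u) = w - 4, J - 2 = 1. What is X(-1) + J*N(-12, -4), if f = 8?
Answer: -36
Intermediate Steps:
J = 3 (J = 2 + 1 = 3)
N(w, u) = -4 + w
X(V) = 3 - 9*V (X(V) = 3 - (8*V + V) = 3 - 9*V)
X(-1) + J*N(-12, -4) = (3 - 9*(-1)) + 3*(-4 - 12) = (3 + 9) + 3*(-16) = 12 - 48 = -36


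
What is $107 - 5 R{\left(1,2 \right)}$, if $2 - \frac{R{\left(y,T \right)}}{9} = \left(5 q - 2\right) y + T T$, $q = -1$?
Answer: $-118$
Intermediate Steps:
$R{\left(y,T \right)} = 18 - 9 T^{2} + 63 y$ ($R{\left(y,T \right)} = 18 - 9 \left(\left(5 \left(-1\right) - 2\right) y + T T\right) = 18 - 9 \left(\left(-5 - 2\right) y + T^{2}\right) = 18 - 9 \left(- 7 y + T^{2}\right) = 18 - 9 \left(T^{2} - 7 y\right) = 18 - \left(- 63 y + 9 T^{2}\right) = 18 - 9 T^{2} + 63 y$)
$107 - 5 R{\left(1,2 \right)} = 107 - 5 \left(18 - 9 \cdot 2^{2} + 63 \cdot 1\right) = 107 - 5 \left(18 - 36 + 63\right) = 107 - 225 = -118$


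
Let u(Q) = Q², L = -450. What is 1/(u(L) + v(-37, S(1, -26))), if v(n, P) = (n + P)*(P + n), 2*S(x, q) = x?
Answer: 4/815329 ≈ 4.9060e-6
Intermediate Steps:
S(x, q) = x/2
v(n, P) = (P + n)² (v(n, P) = (P + n)*(P + n) = (P + n)²)
1/(u(L) + v(-37, S(1, -26))) = 1/((-450)² + ((½)*1 - 37)²) = 1/(202500 + (½ - 37)²) = 1/(202500 + (-73/2)²) = 1/(202500 + 5329/4) = 1/(815329/4) = 4/815329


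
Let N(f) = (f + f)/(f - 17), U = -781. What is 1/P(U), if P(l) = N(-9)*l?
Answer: -13/7029 ≈ -0.0018495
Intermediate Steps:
N(f) = 2*f/(-17 + f) (N(f) = (2*f)/(-17 + f) = 2*f/(-17 + f))
P(l) = 9*l/13 (P(l) = (2*(-9)/(-17 - 9))*l = (2*(-9)/(-26))*l = (2*(-9)*(-1/26))*l = 9*l/13)
1/P(U) = 1/((9/13)*(-781)) = 1/(-7029/13) = -13/7029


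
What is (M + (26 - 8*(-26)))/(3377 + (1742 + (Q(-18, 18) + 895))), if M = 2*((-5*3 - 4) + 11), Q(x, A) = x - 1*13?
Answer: 218/5983 ≈ 0.036437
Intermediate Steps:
Q(x, A) = -13 + x (Q(x, A) = x - 13 = -13 + x)
M = -16 (M = 2*((-15 - 4) + 11) = 2*(-19 + 11) = 2*(-8) = -16)
(M + (26 - 8*(-26)))/(3377 + (1742 + (Q(-18, 18) + 895))) = (-16 + (26 - 8*(-26)))/(3377 + (1742 + ((-13 - 18) + 895))) = (-16 + (26 + 208))/(3377 + (1742 + (-31 + 895))) = (-16 + 234)/(3377 + (1742 + 864)) = 218/(3377 + 2606) = 218/5983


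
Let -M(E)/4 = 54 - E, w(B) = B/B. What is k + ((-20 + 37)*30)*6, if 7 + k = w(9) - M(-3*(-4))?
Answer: 3222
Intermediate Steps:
w(B) = 1
M(E) = -216 + 4*E (M(E) = -4*(54 - E) = -216 + 4*E)
k = 162 (k = -7 + (1 - (-216 + 4*(-3*(-4)))) = -7 + (1 - (-216 + 4*12)) = -7 + (1 - (-216 + 48)) = -7 + (1 - 1*(-168)) = -7 + (1 + 168) = -7 + 169 = 162)
k + ((-20 + 37)*30)*6 = 162 + ((-20 + 37)*30)*6 = 162 + (17*30)*6 = 162 + 510*6 = 162 + 3060 = 3222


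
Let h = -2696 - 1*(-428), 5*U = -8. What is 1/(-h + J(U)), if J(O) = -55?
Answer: 1/2213 ≈ 0.00045188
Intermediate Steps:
U = -8/5 (U = (⅕)*(-8) = -8/5 ≈ -1.6000)
h = -2268 (h = -2696 + 428 = -2268)
1/(-h + J(U)) = 1/(-1*(-2268) - 55) = 1/(2268 - 55) = 1/2213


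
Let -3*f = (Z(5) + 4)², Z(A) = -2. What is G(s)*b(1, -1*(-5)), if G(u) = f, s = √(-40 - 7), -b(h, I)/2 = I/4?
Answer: 10/3 ≈ 3.3333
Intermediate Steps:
b(h, I) = -I/2 (b(h, I) = -2*I/4 = -I/2)
s = I*√47 (s = √(-47) = I*√47 ≈ 6.8557*I)
f = -4/3 (f = -(-2 + 4)²/3 = -⅓*2² = -⅓*4 = -4/3 ≈ -1.3333)
G(u) = -4/3
G(s)*b(1, -1*(-5)) = -(-2)*(-1*(-5))/3 = -(-2)*5/3 = -4/3*(-5/2) = 10/3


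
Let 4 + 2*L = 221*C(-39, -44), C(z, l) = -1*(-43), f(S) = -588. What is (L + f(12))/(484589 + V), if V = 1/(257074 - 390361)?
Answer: 27057261/3150703124 ≈ 0.0085877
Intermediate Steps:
C(z, l) = 43
V = -1/133287 (V = 1/(-133287) = -1/133287 ≈ -7.5026e-6)
L = 9499/2 (L = -2 + (221*43)/2 = -2 + (½)*9503 = -2 + 9503/2 = 9499/2 ≈ 4749.5)
(L + f(12))/(484589 + V) = (9499/2 - 588)/(484589 - 1/133287) = 8323/(2*(64589414042/133287)) = (8323/2)*(133287/64589414042) = 27057261/3150703124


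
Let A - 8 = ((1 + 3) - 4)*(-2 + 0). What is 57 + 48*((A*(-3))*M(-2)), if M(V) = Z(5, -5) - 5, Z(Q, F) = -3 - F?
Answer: 3513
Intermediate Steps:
A = 8 (A = 8 + ((1 + 3) - 4)*(-2 + 0) = 8 + (4 - 4)*(-2) = 8 + 0*(-2) = 8 + 0 = 8)
M(V) = -3 (M(V) = (-3 - 1*(-5)) - 5 = (-3 + 5) - 5 = 2 - 5 = -3)
57 + 48*((A*(-3))*M(-2)) = 57 + 48*((8*(-3))*(-3)) = 57 + 48*(-24*(-3)) = 57 + 48*72 = 57 + 3456 = 3513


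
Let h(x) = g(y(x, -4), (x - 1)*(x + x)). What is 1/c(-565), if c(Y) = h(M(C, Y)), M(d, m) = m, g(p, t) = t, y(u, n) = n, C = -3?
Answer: 1/639580 ≈ 1.5635e-6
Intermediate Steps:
h(x) = 2*x*(-1 + x) (h(x) = (x - 1)*(x + x) = (-1 + x)*(2*x) = 2*x*(-1 + x))
c(Y) = 2*Y*(-1 + Y)
1/c(-565) = 1/(2*(-565)*(-1 - 565)) = 1/(2*(-565)*(-566)) = 1/639580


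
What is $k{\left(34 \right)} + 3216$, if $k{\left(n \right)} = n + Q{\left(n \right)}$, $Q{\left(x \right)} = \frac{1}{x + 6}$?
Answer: $\frac{130001}{40} \approx 3250.0$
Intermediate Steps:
$Q{\left(x \right)} = \frac{1}{6 + x}$
$k{\left(n \right)} = n + \frac{1}{6 + n}$
$k{\left(34 \right)} + 3216 = \frac{1 + 34 \left(6 + 34\right)}{6 + 34} + 3216 = \frac{1 + 34 \cdot 40}{40} + 3216 = \frac{1 + 1360}{40} + 3216 = \frac{1}{40} \cdot 1361 + 3216 = \frac{1361}{40} + 3216 = \frac{130001}{40}$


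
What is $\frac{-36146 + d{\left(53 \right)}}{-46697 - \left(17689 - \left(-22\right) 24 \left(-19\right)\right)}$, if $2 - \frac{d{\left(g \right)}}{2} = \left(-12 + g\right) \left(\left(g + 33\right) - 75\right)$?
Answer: $\frac{6174}{9059} \approx 0.68153$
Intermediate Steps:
$d{\left(g \right)} = 4 - 2 \left(-42 + g\right) \left(-12 + g\right)$ ($d{\left(g \right)} = 4 - 2 \left(-12 + g\right) \left(\left(g + 33\right) - 75\right) = 4 - 2 \left(-12 + g\right) \left(\left(33 + g\right) - 75\right) = 4 - 2 \left(-12 + g\right) \left(-42 + g\right) = 4 - 2 \left(-42 + g\right) \left(-12 + g\right)$)
$\frac{-36146 + d{\left(53 \right)}}{-46697 - \left(17689 - \left(-22\right) 24 \left(-19\right)\right)} = \frac{-36146 - \left(-4720 + 5618\right)}{-46697 - \left(17689 - \left(-22\right) 24 \left(-19\right)\right)} = \frac{-36146 - 898}{-46697 - 7657} = - \frac{37044}{-54354} = \left(-37044\right) \left(- \frac{1}{54354}\right) = \frac{6174}{9059}$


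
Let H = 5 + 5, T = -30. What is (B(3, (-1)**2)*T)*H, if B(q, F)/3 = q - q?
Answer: 0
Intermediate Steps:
B(q, F) = 0 (B(q, F) = 3*(q - q) = 3*0 = 0)
H = 10
(B(3, (-1)**2)*T)*H = (0*(-30))*10 = 0*10 = 0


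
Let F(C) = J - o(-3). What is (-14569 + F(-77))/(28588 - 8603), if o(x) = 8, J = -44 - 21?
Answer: -14642/19985 ≈ -0.73265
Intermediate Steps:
J = -65
F(C) = -73 (F(C) = -65 - 1*8 = -65 - 8 = -73)
(-14569 + F(-77))/(28588 - 8603) = (-14569 - 73)/(28588 - 8603) = -14642/19985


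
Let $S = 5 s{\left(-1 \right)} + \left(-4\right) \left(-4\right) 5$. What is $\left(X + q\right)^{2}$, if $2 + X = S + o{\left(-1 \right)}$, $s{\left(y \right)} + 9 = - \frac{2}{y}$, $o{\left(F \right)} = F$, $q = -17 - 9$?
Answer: $256$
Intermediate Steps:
$q = -26$ ($q = -17 - 9 = -26$)
$s{\left(y \right)} = -9 - \frac{2}{y}$
$S = 45$ ($S = 5 \left(-9 - \frac{2}{-1}\right) + \left(-4\right) \left(-4\right) 5 = 5 \left(-9 - -2\right) + 16 \cdot 5 = 5 \left(-9 + 2\right) + 80 = 5 \left(-7\right) + 80 = -35 + 80 = 45$)
$X = 42$ ($X = -2 + \left(45 - 1\right) = -2 + 44 = 42$)
$\left(X + q\right)^{2} = \left(42 - 26\right)^{2} = 16^{2} = 256$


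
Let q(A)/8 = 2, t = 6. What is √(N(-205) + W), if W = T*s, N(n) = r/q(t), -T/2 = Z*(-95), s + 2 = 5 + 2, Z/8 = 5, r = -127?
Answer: √607873/4 ≈ 194.92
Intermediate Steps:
q(A) = 16 (q(A) = 8*2 = 16)
Z = 40 (Z = 8*5 = 40)
s = 5 (s = -2 + (5 + 2) = -2 + 7 = 5)
T = 7600 (T = -80*(-95) = -2*(-3800) = 7600)
N(n) = -127/16
W = 38000 (W = 7600*5 = 38000)
√(N(-205) + W) = √(-127/16 + 38000) = √(607873/16) = √607873/4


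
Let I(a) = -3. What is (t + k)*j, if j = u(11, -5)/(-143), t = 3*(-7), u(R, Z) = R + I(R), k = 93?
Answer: -576/143 ≈ -4.0280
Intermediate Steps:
u(R, Z) = -3 + R (u(R, Z) = R - 3 = -3 + R)
t = -21
j = -8/143 (j = (-3 + 11)/(-143) = 8*(-1/143) = -8/143 ≈ -0.055944)
(t + k)*j = (-21 + 93)*(-8/143) = 72*(-8/143) = -576/143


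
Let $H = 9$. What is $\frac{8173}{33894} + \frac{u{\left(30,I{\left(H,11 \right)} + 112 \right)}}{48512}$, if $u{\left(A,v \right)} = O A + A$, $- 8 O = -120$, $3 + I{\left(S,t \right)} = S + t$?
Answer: $\frac{6449339}{25691652} \approx 0.25103$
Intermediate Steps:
$I{\left(S,t \right)} = -3 + S + t$ ($I{\left(S,t \right)} = -3 + \left(S + t\right) = -3 + S + t$)
$O = 15$ ($O = \left(- \frac{1}{8}\right) \left(-120\right) = 15$)
$u{\left(A,v \right)} = 16 A$ ($u{\left(A,v \right)} = 15 A + A = 16 A$)
$\frac{8173}{33894} + \frac{u{\left(30,I{\left(H,11 \right)} + 112 \right)}}{48512} = \frac{8173}{33894} + \frac{16 \cdot 30}{48512} = 8173 \cdot \frac{1}{33894} + 480 \cdot \frac{1}{48512} = \frac{8173}{33894} + \frac{15}{1516} = \frac{6449339}{25691652}$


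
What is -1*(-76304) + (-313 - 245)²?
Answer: 387668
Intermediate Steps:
-1*(-76304) + (-313 - 245)² = 76304 + (-558)² = 76304 + 311364 = 387668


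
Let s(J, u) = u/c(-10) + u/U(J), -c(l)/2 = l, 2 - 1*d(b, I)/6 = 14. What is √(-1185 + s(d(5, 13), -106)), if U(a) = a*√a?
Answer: √(-38565720 - 3975*I*√2)/180 ≈ 0.0025145 - 34.501*I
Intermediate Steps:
U(a) = a^(3/2)
d(b, I) = -72 (d(b, I) = 12 - 6*14 = 12 - 84 = -72)
c(l) = -2*l
s(J, u) = u/20 + u/J^(3/2) (s(J, u) = u/((-2*(-10))) + u/(J^(3/2)) = u/20 + u/J^(3/2))
√(-1185 + s(d(5, 13), -106)) = √(-1185 + ((1/20)*(-106) - 53*I*√2/432)) = √(-1185 + (-53/10 - 53*I*√2/432)) = √(-11903/10 - 53*I*√2/432)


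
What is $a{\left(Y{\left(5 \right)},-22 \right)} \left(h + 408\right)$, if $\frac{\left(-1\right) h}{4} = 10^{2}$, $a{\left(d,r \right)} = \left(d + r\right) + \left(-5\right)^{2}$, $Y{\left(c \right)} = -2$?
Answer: $8$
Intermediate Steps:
$a{\left(d,r \right)} = 25 + d + r$ ($a{\left(d,r \right)} = \left(d + r\right) + 25 = 25 + d + r$)
$h = -400$ ($h = - 4 \cdot 10^{2} = \left(-4\right) 100 = -400$)
$a{\left(Y{\left(5 \right)},-22 \right)} \left(h + 408\right) = \left(25 - 2 - 22\right) \left(-400 + 408\right) = 1 \cdot 8 = 8$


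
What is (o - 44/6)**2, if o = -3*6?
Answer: 5776/9 ≈ 641.78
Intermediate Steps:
o = -18
(o - 44/6)**2 = (-18 - 44/6)**2 = (-18 - 44*1/6)**2 = (-18 - 22/3)**2 = (-76/3)**2 = 5776/9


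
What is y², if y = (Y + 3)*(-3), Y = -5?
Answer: 36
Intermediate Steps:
y = 6 (y = (-5 + 3)*(-3) = -2*(-3) = 6)
y² = 6² = 36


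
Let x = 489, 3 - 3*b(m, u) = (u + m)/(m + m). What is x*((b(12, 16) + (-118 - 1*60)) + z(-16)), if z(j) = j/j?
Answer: -517525/6 ≈ -86254.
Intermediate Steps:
b(m, u) = 1 - (m + u)/(6*m) (b(m, u) = 1 - (u + m)/(3*(m + m)) = 1 - (m + u)/(3*(2*m)) = 1 - (m + u)*1/(2*m)/3 = 1 - (m + u)/(6*m))
z(j) = 1
x*((b(12, 16) + (-118 - 1*60)) + z(-16)) = 489*(((⅙)*(-1*16 + 5*12)/12 + (-118 - 1*60)) + 1) = 489*(((⅙)*(1/12)*(-16 + 60) + (-118 - 60)) + 1) = 489*(((⅙)*(1/12)*44 - 178) + 1) = 489*((11/18 - 178) + 1) = 489*(-3193/18 + 1) = 489*(-3175/18) = -517525/6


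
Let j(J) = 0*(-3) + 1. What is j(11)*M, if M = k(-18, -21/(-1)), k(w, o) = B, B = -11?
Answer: -11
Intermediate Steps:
k(w, o) = -11
j(J) = 1 (j(J) = 0 + 1 = 1)
M = -11
j(11)*M = 1*(-11) = -11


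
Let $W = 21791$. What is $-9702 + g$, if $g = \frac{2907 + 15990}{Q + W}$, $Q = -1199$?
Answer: $- \frac{66588229}{6864} \approx -9701.1$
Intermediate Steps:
$g = \frac{6299}{6864}$ ($g = \frac{2907 + 15990}{-1199 + 21791} = \frac{18897}{20592} = 18897 \cdot \frac{1}{20592} = \frac{6299}{6864} \approx 0.91769$)
$-9702 + g = -9702 + \frac{6299}{6864} = - \frac{66588229}{6864}$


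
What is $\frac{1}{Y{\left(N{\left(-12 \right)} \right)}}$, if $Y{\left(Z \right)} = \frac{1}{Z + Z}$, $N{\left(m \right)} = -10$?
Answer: $-20$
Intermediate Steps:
$Y{\left(Z \right)} = \frac{1}{2 Z}$
$\frac{1}{Y{\left(N{\left(-12 \right)} \right)}} = \frac{1}{\frac{1}{2} \frac{1}{-10}} = \frac{1}{\frac{1}{2} \left(- \frac{1}{10}\right)} = \frac{1}{- \frac{1}{20}} = -20$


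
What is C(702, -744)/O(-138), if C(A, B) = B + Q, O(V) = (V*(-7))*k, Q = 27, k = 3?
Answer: -239/966 ≈ -0.24741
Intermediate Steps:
O(V) = -21*V (O(V) = (V*(-7))*3 = -7*V*3 = -21*V)
C(A, B) = 27 + B (C(A, B) = B + 27 = 27 + B)
C(702, -744)/O(-138) = (27 - 744)/((-21*(-138))) = -717/2898 = -717*1/2898 = -239/966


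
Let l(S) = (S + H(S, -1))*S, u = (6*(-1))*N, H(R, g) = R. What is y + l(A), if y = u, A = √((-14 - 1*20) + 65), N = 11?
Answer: -4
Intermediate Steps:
u = -66 (u = (6*(-1))*11 = -6*11 = -66)
A = √31 (A = √((-14 - 20) + 65) = √(-34 + 65) = √31 ≈ 5.5678)
y = -66
l(S) = 2*S² (l(S) = (S + S)*S = (2*S)*S = 2*S²)
y + l(A) = -66 + 2*(√31)² = -66 + 2*31 = -66 + 62 = -4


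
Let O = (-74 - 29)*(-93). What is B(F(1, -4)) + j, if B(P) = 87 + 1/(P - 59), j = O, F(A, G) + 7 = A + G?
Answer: 666953/69 ≈ 9666.0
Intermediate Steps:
F(A, G) = -7 + A + G (F(A, G) = -7 + (A + G) = -7 + A + G)
O = 9579 (O = -103*(-93) = 9579)
j = 9579
B(P) = 87 + 1/(-59 + P)
B(F(1, -4)) + j = (-5132 + 87*(-7 + 1 - 4))/(-59 + (-7 + 1 - 4)) + 9579 = (-5132 + 87*(-10))/(-59 - 10) + 9579 = (-5132 - 870)/(-69) + 9579 = -1/69*(-6002) + 9579 = 6002/69 + 9579 = 666953/69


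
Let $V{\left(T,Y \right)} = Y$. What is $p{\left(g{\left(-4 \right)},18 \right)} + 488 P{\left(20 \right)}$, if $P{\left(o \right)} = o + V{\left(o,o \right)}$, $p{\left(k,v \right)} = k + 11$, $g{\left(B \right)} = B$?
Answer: $19527$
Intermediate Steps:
$p{\left(k,v \right)} = 11 + k$
$P{\left(o \right)} = 2 o$ ($P{\left(o \right)} = o + o = 2 o$)
$p{\left(g{\left(-4 \right)},18 \right)} + 488 P{\left(20 \right)} = \left(11 - 4\right) + 488 \cdot 2 \cdot 20 = 7 + 488 \cdot 40 = 7 + 19520 = 19527$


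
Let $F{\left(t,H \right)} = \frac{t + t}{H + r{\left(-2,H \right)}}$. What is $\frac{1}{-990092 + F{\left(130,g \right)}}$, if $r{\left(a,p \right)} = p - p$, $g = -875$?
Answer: $- \frac{175}{173266152} \approx -1.01 \cdot 10^{-6}$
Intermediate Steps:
$r{\left(a,p \right)} = 0$
$F{\left(t,H \right)} = \frac{2 t}{H}$ ($F{\left(t,H \right)} = \frac{t + t}{H + 0} = \frac{2 t}{H}$)
$\frac{1}{-990092 + F{\left(130,g \right)}} = \frac{1}{-990092 + 2 \cdot 130 \frac{1}{-875}} = \frac{1}{-990092 + 2 \cdot 130 \left(- \frac{1}{875}\right)} = \frac{1}{-990092 - \frac{52}{175}} = \frac{1}{- \frac{173266152}{175}} = - \frac{175}{173266152}$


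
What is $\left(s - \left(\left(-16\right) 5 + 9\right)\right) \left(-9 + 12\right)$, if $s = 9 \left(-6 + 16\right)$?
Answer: $483$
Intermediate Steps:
$s = 90$ ($s = 9 \cdot 10 = 90$)
$\left(s - \left(\left(-16\right) 5 + 9\right)\right) \left(-9 + 12\right) = \left(90 - \left(\left(-16\right) 5 + 9\right)\right) \left(-9 + 12\right) = \left(90 - \left(-80 + 9\right)\right) 3 = \left(90 - -71\right) 3 = \left(90 + 71\right) 3 = 161 \cdot 3 = 483$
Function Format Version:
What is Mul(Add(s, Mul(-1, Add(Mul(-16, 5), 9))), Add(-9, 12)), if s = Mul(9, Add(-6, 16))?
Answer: 483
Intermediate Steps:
s = 90 (s = Mul(9, 10) = 90)
Mul(Add(s, Mul(-1, Add(Mul(-16, 5), 9))), Add(-9, 12)) = Mul(Add(90, Mul(-1, Add(Mul(-16, 5), 9))), Add(-9, 12)) = Mul(Add(90, Mul(-1, Add(-80, 9))), 3) = Mul(Add(90, Mul(-1, -71)), 3) = Mul(Add(90, 71), 3) = Mul(161, 3) = 483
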